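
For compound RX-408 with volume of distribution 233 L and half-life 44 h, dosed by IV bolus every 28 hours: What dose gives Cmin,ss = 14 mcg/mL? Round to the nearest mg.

1808 mg

τ/t½ = 28/44 ≈ 0.63636, so f = (1/2)^(28/44) ≈ 0.643332.
Cmin,ss = (D/Vd)·f/(1−f), so D = Cmin,ss·Vd·(1−f)/f.
D = 14 × 233 × (1−f)/f ≈ 14 × 233 × 0.55441 ≈ 1808.49 mg.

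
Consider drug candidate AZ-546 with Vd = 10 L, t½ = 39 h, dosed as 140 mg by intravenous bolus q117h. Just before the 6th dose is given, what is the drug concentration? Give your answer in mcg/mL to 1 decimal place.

f = (1/2)^(τ/t½) = (1/2)^(117/39) ≈ 0.1250.
C₀ = D/Vd = 140/10 ≈ 14.000 mcg/mL.
Before the 6th dose, 5 doses have been given. Superposition: Cmin = C₀·(f + f² + … + f^5).
≈ 14.000 × (0.1250 + 0.0156 + 0.0020 + 0.0002 + 0.0000) ≈ 14.000 × 0.1428 ≈ 1.999 mcg/mL.

2.0 mcg/mL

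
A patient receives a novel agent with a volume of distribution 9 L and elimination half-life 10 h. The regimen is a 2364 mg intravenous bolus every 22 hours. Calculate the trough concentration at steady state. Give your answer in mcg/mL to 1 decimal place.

τ/t½ = 22/10 ≈ 2.2, so fraction remaining f = (1/2)^(22/10) ≈ 0.2176.
Accumulation ratio R = 1/(1 − f) ≈ 1/0.7824 ≈ 1.2781.
Single-dose peak C₀ = D/Vd = 2364/9 ≈ 262.667 mcg/mL.
Cmax,ss = C₀/(1 − f) ≈ 262.667/0.7824 ≈ 335.720 mcg/mL.
Steady-state trough Cmin,ss = Cmax,ss·f ≈ 335.720 × 0.2176 ≈ 73.053 mcg/mL.

73.1 mcg/mL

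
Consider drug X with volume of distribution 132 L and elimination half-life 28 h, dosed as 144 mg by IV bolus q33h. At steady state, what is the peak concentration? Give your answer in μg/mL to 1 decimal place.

2.0 μg/mL

k = ln2/t½ = ln2/28 ≈ 0.024755 h⁻¹; fraction remaining f = e^(−kτ) = e^(−0.024755×33) ≈ 0.4418.
Accumulation ratio R = 1/(1 − f) ≈ 1/0.5582 ≈ 1.7915.
Single-dose peak C₀ = D/Vd = 144/132 ≈ 1.091 μg/mL.
Steady-state peak Cmax,ss = C₀·R ≈ 1.091 × 1.7915 ≈ 1.955 μg/mL.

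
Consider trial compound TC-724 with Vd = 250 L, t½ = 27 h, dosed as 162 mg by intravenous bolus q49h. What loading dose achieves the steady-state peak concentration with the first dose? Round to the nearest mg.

226 mg

f = (1/2)^(49/27) ≈ 0.284241; accumulation ratio R = 1/(1−f) ≈ 1.39712.
Loading dose to hit Cmax,ss on first dose: D_load = D_maint·R ≈ 162 × 1.39712 ≈ 226.33 mg.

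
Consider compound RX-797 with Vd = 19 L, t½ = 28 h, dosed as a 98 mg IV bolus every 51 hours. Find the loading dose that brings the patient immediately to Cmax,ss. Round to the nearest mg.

f = (1/2)^(51/28) ≈ 0.282941; accumulation ratio R = 1/(1−f) ≈ 1.39459.
Loading dose to hit Cmax,ss on first dose: D_load = D_maint·R ≈ 98 × 1.39459 ≈ 136.67 mg.

137 mg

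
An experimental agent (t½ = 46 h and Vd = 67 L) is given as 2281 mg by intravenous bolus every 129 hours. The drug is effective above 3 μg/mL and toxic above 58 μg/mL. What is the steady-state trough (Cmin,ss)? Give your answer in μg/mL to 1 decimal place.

5.7 μg/mL

Over one 129-h interval, 129/46 ≈ 2.8043 half-lives elapse, leaving f ≈ 0.1432 of each dose.
Accumulation ratio R = 1/(1 − f) ≈ 1/0.8568 ≈ 1.1671.
Single-dose peak C₀ = D/Vd = 2281/67 ≈ 34.045 μg/mL.
Steady-state peak Cmax,ss = C₀·R ≈ 34.045 × 1.1671 ≈ 39.734 μg/mL.
One interval later, Cmin,ss = Cmax,ss·e^(−kτ) ≈ 39.734 × 0.1432 ≈ 5.690 μg/mL.
Trough 5.7 μg/mL vs MEC 3 μg/mL: adequate.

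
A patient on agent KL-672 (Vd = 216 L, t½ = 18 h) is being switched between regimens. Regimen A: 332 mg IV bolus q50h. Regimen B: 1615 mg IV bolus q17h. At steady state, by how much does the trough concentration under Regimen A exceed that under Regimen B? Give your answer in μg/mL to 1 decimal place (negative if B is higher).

-7.8 μg/mL

Regimen A: f = (1/2)^(50/18) ≈ 0.1458; Cmin,ss = (332/216)·f/(1−f) ≈ 0.262 μg/mL.
Regimen B: f = (1/2)^(17/18) ≈ 0.5196; Cmin,ss = (1615/216)·f/(1−f) ≈ 8.087 μg/mL.
Difference ≈ 0.262 − 8.087 ≈ -7.825 μg/mL.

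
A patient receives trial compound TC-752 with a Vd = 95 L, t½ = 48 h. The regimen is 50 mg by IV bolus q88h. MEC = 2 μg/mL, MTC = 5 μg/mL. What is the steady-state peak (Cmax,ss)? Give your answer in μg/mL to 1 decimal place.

0.7 μg/mL

τ/t½ = 88/48 ≈ 1.8333, so fraction remaining f = (1/2)^(88/48) ≈ 0.2806.
At steady state, accumulation factor R = 1/(1 − e^(−kτ)) ≈ 1.3900.
Single-dose peak C₀ = D/Vd = 50/95 ≈ 0.526 μg/mL.
Cmax,ss = C₀/(1 − f) ≈ 0.526/0.7194 ≈ 0.731 μg/mL.
Peak 0.7 μg/mL vs MTC 5 μg/mL: below toxic threshold.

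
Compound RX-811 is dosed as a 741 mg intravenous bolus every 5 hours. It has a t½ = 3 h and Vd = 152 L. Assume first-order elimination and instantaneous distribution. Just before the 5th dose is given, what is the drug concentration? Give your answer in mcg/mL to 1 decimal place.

2.2 mcg/mL

f = (1/2)^(τ/t½) = (1/2)^(5/3) ≈ 0.3150.
C₀ = D/Vd = 741/152 ≈ 4.875 mcg/mL.
Before the 5th dose, 4 doses have been given. Superposition: Cmin = C₀·(f + f² + … + f^4).
≈ 4.875 × (0.3150 + 0.0992 + 0.0313 + 0.0098) ≈ 4.875 × 0.4553 ≈ 2.220 mcg/mL.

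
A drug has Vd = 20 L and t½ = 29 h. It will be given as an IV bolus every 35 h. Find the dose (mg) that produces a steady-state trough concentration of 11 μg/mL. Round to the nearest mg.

τ/t½ = 35/29 ≈ 1.2069, so f = (1/2)^(35/29) ≈ 0.433199.
Cmin,ss = (D/Vd)·f/(1−f), so D = Cmin,ss·Vd·(1−f)/f.
D = 11 × 20 × (1−f)/f ≈ 11 × 20 × 1.30841 ≈ 287.85 mg.

288 mg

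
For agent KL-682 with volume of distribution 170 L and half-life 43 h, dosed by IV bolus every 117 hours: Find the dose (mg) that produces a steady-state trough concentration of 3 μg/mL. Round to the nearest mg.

τ/t½ = 117/43 ≈ 2.7209, so f = (1/2)^(117/43) ≈ 0.151677.
Cmin,ss = (D/Vd)·f/(1−f), so D = Cmin,ss·Vd·(1−f)/f.
D = 3 × 170 × (1−f)/f ≈ 3 × 170 × 5.59296 ≈ 2852.41 mg.

2852 mg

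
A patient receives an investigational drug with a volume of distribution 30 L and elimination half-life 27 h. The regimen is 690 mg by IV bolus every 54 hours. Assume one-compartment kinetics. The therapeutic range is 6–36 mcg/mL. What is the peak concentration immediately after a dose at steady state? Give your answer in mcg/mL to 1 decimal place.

The dosing interval is 2 half-lives, so f = 2^(−2) = 0.25.
At steady state, R = 1/(1 − 0.25) = 4/3.
Single-dose peak C₀ = D/Vd = 690/30 = 23 mcg/mL.
Steady-state peak Cmax,ss = C₀·R = 23 × 4/3 ≈ 30.667 mcg/mL.
Peak 30.7 mcg/mL vs MTC 36 mcg/mL: below toxic threshold.

30.7 mcg/mL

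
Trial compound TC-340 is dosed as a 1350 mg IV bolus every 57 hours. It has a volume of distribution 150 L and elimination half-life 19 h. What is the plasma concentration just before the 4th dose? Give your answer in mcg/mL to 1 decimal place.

1.3 mcg/mL

f = (1/2)^(τ/t½) = (1/2)^(57/19) ≈ 0.1250.
C₀ = D/Vd = 1350/150 ≈ 9.000 mcg/mL.
Before the 4th dose, 3 doses have been given. Superposition: Cmin = C₀·(f + f² + … + f^3).
≈ 9.000 × (0.1250 + 0.0156 + 0.0020) ≈ 9.000 × 0.1426 ≈ 1.283 mcg/mL.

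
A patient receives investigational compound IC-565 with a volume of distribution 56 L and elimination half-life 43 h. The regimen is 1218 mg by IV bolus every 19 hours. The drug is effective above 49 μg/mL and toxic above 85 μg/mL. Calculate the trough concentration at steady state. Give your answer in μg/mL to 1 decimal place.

60.7 μg/mL

τ/t½ = 19/43 ≈ 0.44186, so fraction remaining f = (1/2)^(19/43) ≈ 0.7362.
At steady state, accumulation factor R = 1/(1 − e^(−kτ)) ≈ 3.7908.
Each bolus raises the concentration by D/Vd = 1218/56 ≈ 21.750 μg/mL.
Steady-state peak Cmax,ss = C₀·R ≈ 21.750 × 3.7908 ≈ 82.450 μg/mL.
Steady-state trough Cmin,ss = Cmax,ss·f ≈ 82.450 × 0.7362 ≈ 60.700 μg/mL.
Trough 60.7 μg/mL vs MEC 49 μg/mL: adequate.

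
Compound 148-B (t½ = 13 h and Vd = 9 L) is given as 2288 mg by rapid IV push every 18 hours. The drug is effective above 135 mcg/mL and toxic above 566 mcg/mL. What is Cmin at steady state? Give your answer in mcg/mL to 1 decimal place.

k = ln2/t½ = ln2/13 ≈ 0.053319 h⁻¹; fraction remaining f = e^(−kτ) = e^(−0.053319×18) ≈ 0.3830.
Accumulation ratio R = 1/(1 − f) ≈ 1/0.6170 ≈ 1.6207.
Each bolus raises the concentration by D/Vd = 2288/9 ≈ 254.222 mcg/mL.
Steady-state peak Cmax,ss = C₀·R ≈ 254.222 × 1.6207 ≈ 412.018 mcg/mL.
Steady-state trough Cmin,ss = Cmax,ss·f ≈ 412.018 × 0.3830 ≈ 157.803 mcg/mL.
Trough 157.8 mcg/mL vs MEC 135 mcg/mL: adequate.

157.8 mcg/mL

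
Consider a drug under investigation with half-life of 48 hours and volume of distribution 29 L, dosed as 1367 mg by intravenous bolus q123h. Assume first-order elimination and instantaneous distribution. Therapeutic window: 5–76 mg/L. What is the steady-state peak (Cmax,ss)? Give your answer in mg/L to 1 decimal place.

k = ln2/t½ = ln2/48 ≈ 0.014441 h⁻¹; fraction remaining f = e^(−kτ) = e^(−0.014441×123) ≈ 0.1693.
Accumulation ratio R = 1/(1 − f) ≈ 1/0.8307 ≈ 1.2038.
Each bolus raises the concentration by D/Vd = 1367/29 ≈ 47.138 mg/L.
Steady-state peak Cmax,ss = C₀·R ≈ 47.138 × 1.2038 ≈ 56.745 mg/L.
Peak 56.7 mg/L vs MTC 76 mg/L: below toxic threshold.

56.7 mg/L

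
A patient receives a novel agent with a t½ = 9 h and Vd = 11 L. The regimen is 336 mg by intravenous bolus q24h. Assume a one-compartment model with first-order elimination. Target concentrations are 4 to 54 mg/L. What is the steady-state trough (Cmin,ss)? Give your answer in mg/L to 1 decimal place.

5.7 mg/L

k = ln2/t½ = ln2/9 ≈ 0.077016 h⁻¹; fraction remaining f = e^(−kτ) = e^(−0.077016×24) ≈ 0.1575.
Each bolus raises the concentration by D/Vd = 336/11 ≈ 30.545 mg/L.
Steady-state trough Cmin,ss = C₀·f/(1−f) ≈ 30.545 × 0.1575/0.8425 ≈ 5.710 mg/L.
Trough 5.7 mg/L vs MEC 4 mg/L: adequate.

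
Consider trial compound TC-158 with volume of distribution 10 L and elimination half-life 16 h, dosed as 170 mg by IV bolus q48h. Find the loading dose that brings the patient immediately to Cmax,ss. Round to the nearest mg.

194 mg

f = (1/2)^(48/16) ≈ 0.125000; accumulation ratio R = 1/(1−f) ≈ 1.14286.
Loading dose to hit Cmax,ss on first dose: D_load = D_maint·R ≈ 170 × 1.14286 ≈ 194.29 mg.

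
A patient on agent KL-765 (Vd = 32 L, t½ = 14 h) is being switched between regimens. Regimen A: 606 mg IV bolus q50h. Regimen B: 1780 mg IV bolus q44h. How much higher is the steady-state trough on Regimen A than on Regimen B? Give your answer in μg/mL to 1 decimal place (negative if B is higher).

-5.4 μg/mL

Regimen A: f = (1/2)^(50/14) ≈ 0.0841; Cmin,ss = (606/32)·f/(1−f) ≈ 1.739 μg/mL.
Regimen B: f = (1/2)^(44/14) ≈ 0.1132; Cmin,ss = (1780/32)·f/(1−f) ≈ 7.101 μg/mL.
Difference ≈ 1.739 − 7.101 ≈ -5.362 μg/mL.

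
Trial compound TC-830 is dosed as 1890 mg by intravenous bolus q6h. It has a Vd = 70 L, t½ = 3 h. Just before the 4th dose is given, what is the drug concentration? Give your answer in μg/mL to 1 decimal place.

8.9 μg/mL

f = (1/2)^(τ/t½) = (1/2)^(6/3) ≈ 0.2500.
C₀ = D/Vd = 1890/70 ≈ 27.000 μg/mL.
Before the 4th dose, 3 doses have been given. Superposition: Cmin = C₀·(f + f² + … + f^3).
≈ 27.000 × (0.2500 + 0.0625 + 0.0156) ≈ 27.000 × 0.3281 ≈ 8.859 μg/mL.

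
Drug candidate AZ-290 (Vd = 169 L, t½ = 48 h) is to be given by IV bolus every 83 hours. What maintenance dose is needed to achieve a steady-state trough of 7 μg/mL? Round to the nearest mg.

τ/t½ = 83/48 ≈ 1.7292, so f = (1/2)^(83/48) ≈ 0.301626.
Cmin,ss = (D/Vd)·f/(1−f), so D = Cmin,ss·Vd·(1−f)/f.
D = 7 × 169 × (1−f)/f ≈ 7 × 169 × 2.31536 ≈ 2739.07 mg.

2739 mg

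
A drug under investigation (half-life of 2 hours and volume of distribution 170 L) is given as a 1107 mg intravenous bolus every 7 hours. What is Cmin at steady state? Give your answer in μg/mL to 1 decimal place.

Over one 7-h interval, 7/2 ≈ 3.5 half-lives elapse, leaving f ≈ 0.0884 of each dose.
Single-dose peak C₀ = D/Vd = 1107/170 ≈ 6.512 μg/mL.
Steady-state trough Cmin,ss = C₀·f/(1−f) ≈ 6.512 × 0.0884/0.9116 ≈ 0.631 μg/mL.

0.6 μg/mL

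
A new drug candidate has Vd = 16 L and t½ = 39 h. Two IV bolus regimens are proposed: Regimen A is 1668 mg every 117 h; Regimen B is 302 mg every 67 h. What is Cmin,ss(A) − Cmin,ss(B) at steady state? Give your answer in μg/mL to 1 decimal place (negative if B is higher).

6.6 μg/mL

Regimen A: f = (1/2)^(117/39) ≈ 0.1250; Cmin,ss = (1668/16)·f/(1−f) ≈ 14.893 μg/mL.
Regimen B: f = (1/2)^(67/39) ≈ 0.3040; Cmin,ss = (302/16)·f/(1−f) ≈ 8.244 μg/mL.
Difference ≈ 14.893 − 8.244 ≈ 6.649 μg/mL.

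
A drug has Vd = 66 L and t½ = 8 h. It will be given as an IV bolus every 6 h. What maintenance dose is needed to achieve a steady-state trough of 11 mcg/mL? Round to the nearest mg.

τ/t½ = 6/8 ≈ 0.75, so f = (1/2)^(6/8) ≈ 0.594604.
Cmin,ss = (D/Vd)·f/(1−f), so D = Cmin,ss·Vd·(1−f)/f.
D = 11 × 66 × (1−f)/f ≈ 11 × 66 × 0.68179 ≈ 494.98 mg.

495 mg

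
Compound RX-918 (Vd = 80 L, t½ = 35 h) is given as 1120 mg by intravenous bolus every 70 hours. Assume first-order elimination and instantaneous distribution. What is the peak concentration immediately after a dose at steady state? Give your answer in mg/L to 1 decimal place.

18.7 mg/L

τ = 70 h = 2 half-lives, so f = (1/2)^2 = 0.25.
At steady state, R = 1/(1 − 0.25) = 4/3.
Single-dose peak C₀ = D/Vd = 1120/80 = 14 mg/L.
Steady-state peak Cmax,ss = C₀·R = 14 × 4/3 ≈ 18.667 mg/L.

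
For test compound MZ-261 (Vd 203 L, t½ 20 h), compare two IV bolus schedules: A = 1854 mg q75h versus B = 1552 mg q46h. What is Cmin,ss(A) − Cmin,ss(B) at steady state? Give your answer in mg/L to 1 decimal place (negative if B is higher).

Regimen A: f = (1/2)^(75/20) ≈ 0.0743; Cmin,ss = (1854/203)·f/(1−f) ≈ 0.733 mg/L.
Regimen B: f = (1/2)^(46/20) ≈ 0.2031; Cmin,ss = (1552/203)·f/(1−f) ≈ 1.949 mg/L.
Difference ≈ 0.733 − 1.949 ≈ -1.216 mg/L.

-1.2 mg/L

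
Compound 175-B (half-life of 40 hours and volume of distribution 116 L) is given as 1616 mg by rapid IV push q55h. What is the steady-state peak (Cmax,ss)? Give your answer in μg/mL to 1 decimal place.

Over one 55-h interval, 55/40 ≈ 1.375 half-lives elapse, leaving f ≈ 0.3856 of each dose.
Accumulation ratio R = 1/(1 − f) ≈ 1/0.6144 ≈ 1.6276.
Each bolus raises the concentration by D/Vd = 1616/116 ≈ 13.931 μg/mL.
Steady-state peak Cmax,ss = C₀·R ≈ 13.931 × 1.6276 ≈ 22.674 μg/mL.

22.7 μg/mL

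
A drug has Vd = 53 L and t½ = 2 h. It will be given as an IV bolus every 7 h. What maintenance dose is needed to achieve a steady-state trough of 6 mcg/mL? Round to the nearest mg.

3280 mg

τ/t½ = 7/2 ≈ 3.5, so f = (1/2)^(7/2) ≈ 0.088388.
Cmin,ss = (D/Vd)·f/(1−f), so D = Cmin,ss·Vd·(1−f)/f.
D = 6 × 53 × (1−f)/f ≈ 6 × 53 × 10.31375 ≈ 3279.77 mg.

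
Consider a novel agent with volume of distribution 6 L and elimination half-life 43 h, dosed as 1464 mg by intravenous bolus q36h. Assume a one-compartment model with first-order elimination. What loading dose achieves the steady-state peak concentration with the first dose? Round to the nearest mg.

f = (1/2)^(36/43) ≈ 0.559725; accumulation ratio R = 1/(1−f) ≈ 2.27131.
Loading dose to hit Cmax,ss on first dose: D_load = D_maint·R ≈ 1464 × 2.27131 ≈ 3325.20 mg.

3325 mg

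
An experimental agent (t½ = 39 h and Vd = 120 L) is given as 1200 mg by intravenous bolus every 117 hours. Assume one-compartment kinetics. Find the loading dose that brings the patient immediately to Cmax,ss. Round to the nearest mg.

f = (1/2)^(117/39) ≈ 0.125000; accumulation ratio R = 1/(1−f) ≈ 1.14286.
Loading dose to hit Cmax,ss on first dose: D_load = D_maint·R ≈ 1200 × 1.14286 ≈ 1371.43 mg.

1371 mg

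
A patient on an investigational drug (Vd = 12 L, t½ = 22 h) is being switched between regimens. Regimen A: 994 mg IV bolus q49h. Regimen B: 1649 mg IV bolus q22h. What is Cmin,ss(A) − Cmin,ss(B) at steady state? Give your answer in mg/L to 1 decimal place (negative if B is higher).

Regimen A: f = (1/2)^(49/22) ≈ 0.2136; Cmin,ss = (994/12)·f/(1−f) ≈ 22.499 mg/L.
Regimen B: f = (1/2)^(22/22) ≈ 0.5000; Cmin,ss = (1649/12)·f/(1−f) ≈ 137.417 mg/L.
Difference ≈ 22.499 − 137.417 ≈ -114.918 mg/L.

-114.9 mg/L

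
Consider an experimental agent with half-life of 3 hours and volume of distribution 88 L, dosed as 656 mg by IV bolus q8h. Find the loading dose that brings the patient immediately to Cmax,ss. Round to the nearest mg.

779 mg

f = (1/2)^(8/3) ≈ 0.157490; accumulation ratio R = 1/(1−f) ≈ 1.18693.
Loading dose to hit Cmax,ss on first dose: D_load = D_maint·R ≈ 656 × 1.18693 ≈ 778.63 mg.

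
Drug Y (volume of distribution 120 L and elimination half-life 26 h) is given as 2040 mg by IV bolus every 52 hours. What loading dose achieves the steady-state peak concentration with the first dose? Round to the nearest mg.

2720 mg

f = (1/2)^(52/26) ≈ 0.250000; accumulation ratio R = 1/(1−f) ≈ 1.33333.
Loading dose to hit Cmax,ss on first dose: D_load = D_maint·R ≈ 2040 × 1.33333 ≈ 2719.99 mg.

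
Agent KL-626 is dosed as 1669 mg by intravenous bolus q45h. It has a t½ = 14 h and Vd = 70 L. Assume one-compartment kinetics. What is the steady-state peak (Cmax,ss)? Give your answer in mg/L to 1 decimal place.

26.7 mg/L

k = ln2/t½ = ln2/14 ≈ 0.049511 h⁻¹; fraction remaining f = e^(−kτ) = e^(−0.049511×45) ≈ 0.1077.
At steady state, accumulation factor R = 1/(1 − e^(−kτ)) ≈ 1.1207.
Single-dose peak C₀ = D/Vd = 1669/70 ≈ 23.843 mg/L.
Cmax,ss = C₀/(1 − f) ≈ 23.843/0.8923 ≈ 26.721 mg/L.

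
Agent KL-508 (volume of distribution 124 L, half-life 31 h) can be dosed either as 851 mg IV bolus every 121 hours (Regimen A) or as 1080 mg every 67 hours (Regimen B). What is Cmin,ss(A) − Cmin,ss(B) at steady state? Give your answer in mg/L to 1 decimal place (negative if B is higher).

-2.0 mg/L

Regimen A: f = (1/2)^(121/31) ≈ 0.0668; Cmin,ss = (851/124)·f/(1−f) ≈ 0.491 mg/L.
Regimen B: f = (1/2)^(67/31) ≈ 0.2236; Cmin,ss = (1080/124)·f/(1−f) ≈ 2.508 mg/L.
Difference ≈ 0.491 − 2.508 ≈ -2.017 mg/L.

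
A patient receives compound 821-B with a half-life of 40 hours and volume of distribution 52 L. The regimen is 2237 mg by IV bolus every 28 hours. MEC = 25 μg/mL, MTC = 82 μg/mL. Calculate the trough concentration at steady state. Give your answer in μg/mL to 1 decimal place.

τ/t½ = 28/40 ≈ 0.7, so fraction remaining f = (1/2)^(28/40) ≈ 0.6156.
Accumulation ratio R = 1/(1 − f) ≈ 1/0.3844 ≈ 2.6015.
Single-dose peak C₀ = D/Vd = 2237/52 ≈ 43.019 μg/mL.
Steady-state peak Cmax,ss = C₀·R ≈ 43.019 × 2.6015 ≈ 111.914 μg/mL.
Steady-state trough Cmin,ss = Cmax,ss·f ≈ 111.914 × 0.6156 ≈ 68.894 μg/mL.
Trough 68.9 μg/mL vs MEC 25 μg/mL: adequate.

68.9 μg/mL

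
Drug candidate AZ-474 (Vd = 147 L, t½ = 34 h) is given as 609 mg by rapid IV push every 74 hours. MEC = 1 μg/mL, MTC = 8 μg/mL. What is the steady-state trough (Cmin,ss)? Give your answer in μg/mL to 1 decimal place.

Over one 74-h interval, 74/34 ≈ 2.1765 half-lives elapse, leaving f ≈ 0.2212 of each dose.
At steady state, accumulation factor R = 1/(1 − e^(−kτ)) ≈ 1.2840.
Single-dose peak C₀ = D/Vd = 609/147 ≈ 4.143 μg/mL.
Cmax,ss = C₀/(1 − f) ≈ 4.143/0.7788 ≈ 5.320 μg/mL.
Steady-state trough Cmin,ss = Cmax,ss·f ≈ 5.320 × 0.2212 ≈ 1.177 μg/mL.
Trough 1.2 μg/mL vs MEC 1 μg/mL: adequate.

1.2 μg/mL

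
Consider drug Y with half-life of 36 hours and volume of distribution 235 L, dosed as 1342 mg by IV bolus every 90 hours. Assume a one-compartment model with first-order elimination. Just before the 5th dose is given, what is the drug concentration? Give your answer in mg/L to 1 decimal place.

1.2 mg/L

f = (1/2)^(τ/t½) = (1/2)^(90/36) ≈ 0.1768.
C₀ = D/Vd = 1342/235 ≈ 5.711 mg/L.
Before the 5th dose, 4 doses have been given. Superposition: Cmin = C₀·(f + f² + … + f^4).
≈ 5.711 × (0.1768 + 0.0313 + 0.0055 + 0.0010) ≈ 5.711 × 0.2146 ≈ 1.226 mg/L.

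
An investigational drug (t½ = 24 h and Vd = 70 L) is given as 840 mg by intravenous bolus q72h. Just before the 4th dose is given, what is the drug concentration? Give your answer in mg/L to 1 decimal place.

1.7 mg/L

f = (1/2)^(τ/t½) = (1/2)^(72/24) ≈ 0.1250.
C₀ = D/Vd = 840/70 ≈ 12.000 mg/L.
Before the 4th dose, 3 doses have been given. Superposition: Cmin = C₀·(f + f² + … + f^3).
≈ 12.000 × (0.1250 + 0.0156 + 0.0020) ≈ 12.000 × 0.1426 ≈ 1.711 mg/L.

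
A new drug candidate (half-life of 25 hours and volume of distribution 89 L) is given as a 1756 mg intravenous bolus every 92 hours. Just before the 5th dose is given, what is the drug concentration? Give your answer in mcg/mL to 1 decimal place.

1.7 mcg/mL

f = (1/2)^(τ/t½) = (1/2)^(92/25) ≈ 0.0780.
C₀ = D/Vd = 1756/89 ≈ 19.730 mcg/mL.
Before the 5th dose, 4 doses have been given. Superposition: Cmin = C₀·(f + f² + … + f^4).
≈ 19.730 × (0.0780 + 0.0061 + 0.0005 + 0.0000) ≈ 19.730 × 0.0846 ≈ 1.669 mcg/mL.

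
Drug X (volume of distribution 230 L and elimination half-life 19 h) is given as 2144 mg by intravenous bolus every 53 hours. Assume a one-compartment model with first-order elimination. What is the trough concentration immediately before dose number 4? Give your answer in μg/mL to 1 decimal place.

f = (1/2)^(τ/t½) = (1/2)^(53/19) ≈ 0.1446.
C₀ = D/Vd = 2144/230 ≈ 9.322 μg/mL.
Before the 4th dose, 3 doses have been given. Superposition: Cmin = C₀·(f + f² + … + f^3).
≈ 9.322 × (0.1446 + 0.0209 + 0.0030) ≈ 9.322 × 0.1685 ≈ 1.571 μg/mL.

1.6 μg/mL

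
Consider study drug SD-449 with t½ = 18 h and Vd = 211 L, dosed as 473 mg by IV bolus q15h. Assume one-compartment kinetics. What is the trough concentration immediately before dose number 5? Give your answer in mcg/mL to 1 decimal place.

f = (1/2)^(τ/t½) = (1/2)^(15/18) ≈ 0.5612.
C₀ = D/Vd = 473/211 ≈ 2.242 mcg/mL.
Before the 5th dose, 4 doses have been given. Superposition: Cmin = C₀·(f + f² + … + f^4).
≈ 2.242 × (0.5612 + 0.3149 + 0.1767 + 0.0992) ≈ 2.242 × 1.1520 ≈ 2.583 mcg/mL.

2.6 mcg/mL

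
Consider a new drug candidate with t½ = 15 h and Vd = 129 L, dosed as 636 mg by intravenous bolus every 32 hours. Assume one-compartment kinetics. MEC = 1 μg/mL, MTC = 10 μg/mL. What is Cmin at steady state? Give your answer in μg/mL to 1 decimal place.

1.5 μg/mL

k = ln2/t½ = ln2/15 ≈ 0.046210 h⁻¹; fraction remaining f = e^(−kτ) = e^(−0.046210×32) ≈ 0.2279.
Accumulation ratio R = 1/(1 − f) ≈ 1/0.7721 ≈ 1.2952.
Each bolus raises the concentration by D/Vd = 636/129 ≈ 4.930 μg/mL.
Steady-state peak Cmax,ss = C₀·R ≈ 4.930 × 1.2952 ≈ 6.385 μg/mL.
One interval later, Cmin,ss = Cmax,ss·e^(−kτ) ≈ 6.385 × 0.2279 ≈ 1.455 μg/mL.
Trough 1.5 μg/mL vs MEC 1 μg/mL: adequate.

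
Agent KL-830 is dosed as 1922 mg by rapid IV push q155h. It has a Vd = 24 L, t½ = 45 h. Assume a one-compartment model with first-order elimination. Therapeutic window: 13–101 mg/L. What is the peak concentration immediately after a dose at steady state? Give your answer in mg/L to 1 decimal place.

88.2 mg/L

Over one 155-h interval, 155/45 ≈ 3.4444 half-lives elapse, leaving f ≈ 0.0919 of each dose.
Accumulation ratio R = 1/(1 − f) ≈ 1/0.9081 ≈ 1.1012.
Single-dose peak C₀ = D/Vd = 1922/24 ≈ 80.083 mg/L.
Cmax,ss = C₀/(1 − f) ≈ 80.083/0.9081 ≈ 88.187 mg/L.
Peak 88.2 mg/L vs MTC 101 mg/L: below toxic threshold.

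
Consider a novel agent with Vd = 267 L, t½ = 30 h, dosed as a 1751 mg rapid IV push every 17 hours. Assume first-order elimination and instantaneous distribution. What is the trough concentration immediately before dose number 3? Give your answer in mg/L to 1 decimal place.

f = (1/2)^(τ/t½) = (1/2)^(17/30) ≈ 0.6752.
C₀ = D/Vd = 1751/267 ≈ 6.558 mg/L.
Before the 3rd dose, 2 doses have been given. Superposition: Cmin = C₀·(f + f²).
≈ 6.558 × (0.6752 + 0.4559) ≈ 6.558 × 1.1311 ≈ 7.418 mg/L.

7.4 mg/L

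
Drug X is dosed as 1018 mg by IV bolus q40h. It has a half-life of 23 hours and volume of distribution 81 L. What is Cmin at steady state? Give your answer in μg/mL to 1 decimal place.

5.4 μg/mL

τ/t½ = 40/23 ≈ 1.7391, so fraction remaining f = (1/2)^(40/23) ≈ 0.2996.
Accumulation ratio R = 1/(1 − f) ≈ 1/0.7004 ≈ 1.4278.
Each bolus raises the concentration by D/Vd = 1018/81 ≈ 12.568 μg/mL.
Cmax,ss = C₀/(1 − f) ≈ 12.568/0.7004 ≈ 17.944 μg/mL.
One interval later, Cmin,ss = Cmax,ss·e^(−kτ) ≈ 17.944 × 0.2996 ≈ 5.376 μg/mL.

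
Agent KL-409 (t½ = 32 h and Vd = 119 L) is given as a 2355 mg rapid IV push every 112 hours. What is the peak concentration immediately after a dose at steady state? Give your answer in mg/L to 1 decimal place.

21.7 mg/L

Over one 112-h interval, 112/32 ≈ 3.5 half-lives elapse, leaving f ≈ 0.0884 of each dose.
At steady state, accumulation factor R = 1/(1 − e^(−kτ)) ≈ 1.0970.
Each bolus raises the concentration by D/Vd = 2355/119 ≈ 19.790 mg/L.
Steady-state peak Cmax,ss = C₀·R ≈ 19.790 × 1.0970 ≈ 21.710 mg/L.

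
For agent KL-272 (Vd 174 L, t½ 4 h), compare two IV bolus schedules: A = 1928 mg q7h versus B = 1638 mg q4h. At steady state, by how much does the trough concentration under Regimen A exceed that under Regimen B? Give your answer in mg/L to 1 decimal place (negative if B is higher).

-4.7 mg/L

Regimen A: f = (1/2)^(7/4) ≈ 0.2973; Cmin,ss = (1928/174)·f/(1−f) ≈ 4.688 mg/L.
Regimen B: f = (1/2)^(4/4) ≈ 0.5000; Cmin,ss = (1638/174)·f/(1−f) ≈ 9.414 mg/L.
Difference ≈ 4.688 − 9.414 ≈ -4.726 mg/L.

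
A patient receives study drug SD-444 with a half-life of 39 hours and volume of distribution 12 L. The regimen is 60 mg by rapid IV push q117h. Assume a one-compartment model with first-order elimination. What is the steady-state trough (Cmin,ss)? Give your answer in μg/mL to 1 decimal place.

0.7 μg/mL

The dosing interval is 3 half-lives, so f = 2^(−3) = 0.125.
At steady state, R = 1/(1 − 0.125) = 8/7.
Single-dose peak C₀ = D/Vd = 60/12 = 5 μg/mL.
Steady-state peak Cmax,ss = C₀·R = 5 × 8/7 ≈ 5.714 μg/mL.
Steady-state trough Cmin,ss = Cmax,ss·f ≈ 5.714 × 0.125 ≈ 0.714 μg/mL.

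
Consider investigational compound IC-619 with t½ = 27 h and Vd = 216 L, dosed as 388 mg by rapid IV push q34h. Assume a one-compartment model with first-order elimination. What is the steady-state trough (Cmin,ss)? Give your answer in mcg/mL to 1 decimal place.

1.3 mcg/mL

k = ln2/t½ = ln2/27 ≈ 0.025672 h⁻¹; fraction remaining f = e^(−kτ) = e^(−0.025672×34) ≈ 0.4178.
At steady state, accumulation factor R = 1/(1 − e^(−kτ)) ≈ 1.7176.
Each bolus raises the concentration by D/Vd = 388/216 ≈ 1.796 mcg/mL.
Steady-state peak Cmax,ss = C₀·R ≈ 1.796 × 1.7176 ≈ 3.085 mcg/mL.
Steady-state trough Cmin,ss = Cmax,ss·f ≈ 3.085 × 0.4178 ≈ 1.289 mcg/mL.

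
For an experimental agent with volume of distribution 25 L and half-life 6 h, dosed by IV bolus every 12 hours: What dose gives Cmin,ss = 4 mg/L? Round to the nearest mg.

300 mg

τ/t½ = 12/6 ≈ 2, so f = (1/2)^(12/6) ≈ 0.250000.
Cmin,ss = (D/Vd)·f/(1−f), so D = Cmin,ss·Vd·(1−f)/f.
D = 4 × 25 × (1−f)/f ≈ 4 × 25 × 3.00000 ≈ 300.00 mg.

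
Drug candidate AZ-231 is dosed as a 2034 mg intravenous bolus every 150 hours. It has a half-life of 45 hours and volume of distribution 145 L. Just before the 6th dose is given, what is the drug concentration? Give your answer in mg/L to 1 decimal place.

1.5 mg/L

f = (1/2)^(τ/t½) = (1/2)^(150/45) ≈ 0.0992.
C₀ = D/Vd = 2034/145 ≈ 14.028 mg/L.
Before the 6th dose, 5 doses have been given. Superposition: Cmin = C₀·(f + f² + … + f^5).
≈ 14.028 × (0.0992 + 0.0098 + 0.0010 + 0.0001 + 0.0000) ≈ 14.028 × 0.1101 ≈ 1.544 mg/L.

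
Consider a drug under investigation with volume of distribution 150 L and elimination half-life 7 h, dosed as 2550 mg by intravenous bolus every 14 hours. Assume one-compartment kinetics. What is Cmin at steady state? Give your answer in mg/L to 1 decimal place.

τ = 14 h = 2 half-lives, so f = (1/2)^2 = 0.25.
At steady state, R = 1/(1 − 0.25) = 4/3.
Single-dose peak C₀ = D/Vd = 2550/150 = 17 mg/L.
Steady-state peak Cmax,ss = C₀·R = 17 × 4/3 ≈ 22.667 mg/L.
Steady-state trough Cmin,ss = Cmax,ss·f ≈ 22.667 × 0.25 ≈ 5.667 mg/L.

5.7 mg/L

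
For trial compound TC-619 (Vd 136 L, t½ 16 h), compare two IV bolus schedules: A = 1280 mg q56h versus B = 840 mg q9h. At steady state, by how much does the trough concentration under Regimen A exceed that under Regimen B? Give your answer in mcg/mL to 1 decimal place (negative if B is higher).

Regimen A: f = (1/2)^(56/16) ≈ 0.0884; Cmin,ss = (1280/136)·f/(1−f) ≈ 0.913 mcg/mL.
Regimen B: f = (1/2)^(9/16) ≈ 0.6771; Cmin,ss = (840/136)·f/(1−f) ≈ 12.952 mcg/mL.
Difference ≈ 0.913 − 12.952 ≈ -12.039 mcg/mL.

-12.0 mcg/mL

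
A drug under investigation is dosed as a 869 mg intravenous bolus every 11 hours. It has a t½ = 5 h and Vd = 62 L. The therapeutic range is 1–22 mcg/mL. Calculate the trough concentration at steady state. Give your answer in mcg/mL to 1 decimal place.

Over one 11-h interval, 11/5 ≈ 2.2 half-lives elapse, leaving f ≈ 0.2176 of each dose.
Accumulation ratio R = 1/(1 − f) ≈ 1/0.7824 ≈ 1.2781.
Each bolus raises the concentration by D/Vd = 869/62 ≈ 14.016 mcg/mL.
Cmax,ss = C₀/(1 − f) ≈ 14.016/0.7824 ≈ 17.914 mcg/mL.
One interval later, Cmin,ss = Cmax,ss·e^(−kτ) ≈ 17.914 × 0.2176 ≈ 3.898 mcg/mL.
Trough 3.9 mcg/mL vs MEC 1 mcg/mL: adequate.

3.9 mcg/mL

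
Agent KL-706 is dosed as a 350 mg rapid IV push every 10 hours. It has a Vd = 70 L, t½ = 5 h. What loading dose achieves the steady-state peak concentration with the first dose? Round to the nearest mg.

467 mg

f = (1/2)^(10/5) ≈ 0.250000; accumulation ratio R = 1/(1−f) ≈ 1.33333.
Loading dose to hit Cmax,ss on first dose: D_load = D_maint·R ≈ 350 × 1.33333 ≈ 466.67 mg.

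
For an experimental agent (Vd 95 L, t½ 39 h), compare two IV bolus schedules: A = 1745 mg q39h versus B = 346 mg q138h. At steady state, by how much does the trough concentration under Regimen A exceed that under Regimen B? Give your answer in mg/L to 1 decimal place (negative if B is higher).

18.0 mg/L

Regimen A: f = (1/2)^(39/39) ≈ 0.5000; Cmin,ss = (1745/95)·f/(1−f) ≈ 18.368 mg/L.
Regimen B: f = (1/2)^(138/39) ≈ 0.0861; Cmin,ss = (346/95)·f/(1−f) ≈ 0.343 mg/L.
Difference ≈ 18.368 − 0.343 ≈ 18.025 mg/L.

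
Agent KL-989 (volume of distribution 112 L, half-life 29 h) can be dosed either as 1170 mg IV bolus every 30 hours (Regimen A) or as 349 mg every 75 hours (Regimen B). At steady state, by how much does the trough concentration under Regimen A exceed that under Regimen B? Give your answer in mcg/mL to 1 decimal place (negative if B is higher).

Regimen A: f = (1/2)^(30/29) ≈ 0.4882; Cmin,ss = (1170/112)·f/(1−f) ≈ 9.965 mcg/mL.
Regimen B: f = (1/2)^(75/29) ≈ 0.1665; Cmin,ss = (349/112)·f/(1−f) ≈ 0.622 mcg/mL.
Difference ≈ 9.965 − 0.622 ≈ 9.343 mcg/mL.

9.3 mcg/mL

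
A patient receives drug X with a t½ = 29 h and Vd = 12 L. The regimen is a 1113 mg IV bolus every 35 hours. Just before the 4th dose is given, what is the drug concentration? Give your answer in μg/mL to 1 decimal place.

65.1 μg/mL

f = (1/2)^(τ/t½) = (1/2)^(35/29) ≈ 0.4332.
C₀ = D/Vd = 1113/12 ≈ 92.750 μg/mL.
Before the 4th dose, 3 doses have been given. Superposition: Cmin = C₀·(f + f² + … + f^3).
≈ 92.750 × (0.4332 + 0.1877 + 0.0813) ≈ 92.750 × 0.7022 ≈ 65.129 μg/mL.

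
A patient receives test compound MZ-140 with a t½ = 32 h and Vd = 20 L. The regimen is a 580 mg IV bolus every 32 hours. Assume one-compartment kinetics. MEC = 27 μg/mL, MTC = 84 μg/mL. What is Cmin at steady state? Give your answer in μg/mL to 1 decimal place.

The dosing interval is 1 half-life, so f = 2^(−1) = 0.5.
Accumulation ratio R = 1/(1 − f) = 1/0.5 = 2/1.
Single-dose peak C₀ = D/Vd = 580/20 = 29 μg/mL.
Steady-state peak Cmax,ss = C₀·R = 29 × 2/1 ≈ 58.000 μg/mL.
Steady-state trough Cmin,ss = Cmax,ss·f ≈ 58.000 × 0.5 ≈ 29.000 μg/mL.
Trough 29.0 μg/mL vs MEC 27 μg/mL: adequate.

29.0 μg/mL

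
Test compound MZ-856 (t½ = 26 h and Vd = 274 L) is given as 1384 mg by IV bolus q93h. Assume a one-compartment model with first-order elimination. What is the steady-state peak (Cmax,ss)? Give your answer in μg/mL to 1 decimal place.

5.5 μg/mL

τ/t½ = 93/26 ≈ 3.5769, so fraction remaining f = (1/2)^(93/26) ≈ 0.0838.
Accumulation ratio R = 1/(1 − f) ≈ 1/0.9162 ≈ 1.0915.
Single-dose peak C₀ = D/Vd = 1384/274 ≈ 5.051 μg/mL.
Steady-state peak Cmax,ss = C₀·R ≈ 5.051 × 1.0915 ≈ 5.513 μg/mL.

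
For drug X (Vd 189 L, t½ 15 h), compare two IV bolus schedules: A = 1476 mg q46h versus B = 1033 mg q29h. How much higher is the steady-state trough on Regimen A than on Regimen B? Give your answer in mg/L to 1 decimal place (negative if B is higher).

-0.9 mg/L

Regimen A: f = (1/2)^(46/15) ≈ 0.1194; Cmin,ss = (1476/189)·f/(1−f) ≈ 1.059 mg/L.
Regimen B: f = (1/2)^(29/15) ≈ 0.2618; Cmin,ss = (1033/189)·f/(1−f) ≈ 1.938 mg/L.
Difference ≈ 1.059 − 1.938 ≈ -0.879 mg/L.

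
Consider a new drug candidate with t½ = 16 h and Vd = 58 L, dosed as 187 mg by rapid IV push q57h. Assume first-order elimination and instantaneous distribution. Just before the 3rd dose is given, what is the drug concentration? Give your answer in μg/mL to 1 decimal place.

f = (1/2)^(τ/t½) = (1/2)^(57/16) ≈ 0.0846.
C₀ = D/Vd = 187/58 ≈ 3.224 μg/mL.
Before the 3rd dose, 2 doses have been given. Superposition: Cmin = C₀·(f + f²).
≈ 3.224 × (0.0846 + 0.0072) ≈ 3.224 × 0.0918 ≈ 0.296 μg/mL.

0.3 μg/mL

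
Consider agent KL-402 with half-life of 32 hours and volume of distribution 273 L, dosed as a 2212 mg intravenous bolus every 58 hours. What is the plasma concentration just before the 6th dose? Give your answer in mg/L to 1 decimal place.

f = (1/2)^(τ/t½) = (1/2)^(58/32) ≈ 0.2847.
C₀ = D/Vd = 2212/273 ≈ 8.103 mg/L.
Before the 6th dose, 5 doses have been given. Superposition: Cmin = C₀·(f + f² + … + f^5).
≈ 8.103 × (0.2847 + 0.0811 + 0.0231 + 0.0066 + 0.0019) ≈ 8.103 × 0.3974 ≈ 3.220 mg/L.

3.2 mg/L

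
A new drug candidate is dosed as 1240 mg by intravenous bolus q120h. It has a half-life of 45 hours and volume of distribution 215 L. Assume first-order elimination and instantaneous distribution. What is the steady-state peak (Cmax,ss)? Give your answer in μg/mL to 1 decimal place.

6.8 μg/mL

k = ln2/t½ = ln2/45 ≈ 0.015403 h⁻¹; fraction remaining f = e^(−kτ) = e^(−0.015403×120) ≈ 0.1575.
At steady state, accumulation factor R = 1/(1 − e^(−kτ)) ≈ 1.1869.
Each bolus raises the concentration by D/Vd = 1240/215 ≈ 5.767 μg/mL.
Steady-state peak Cmax,ss = C₀·R ≈ 5.767 × 1.1869 ≈ 6.845 μg/mL.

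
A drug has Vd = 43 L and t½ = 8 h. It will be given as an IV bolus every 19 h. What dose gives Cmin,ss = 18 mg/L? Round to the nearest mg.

τ/t½ = 19/8 ≈ 2.375, so f = (1/2)^(19/8) ≈ 0.192776.
Cmin,ss = (D/Vd)·f/(1−f), so D = Cmin,ss·Vd·(1−f)/f.
D = 18 × 43 × (1−f)/f ≈ 18 × 43 × 4.18737 ≈ 3241.02 mg.

3241 mg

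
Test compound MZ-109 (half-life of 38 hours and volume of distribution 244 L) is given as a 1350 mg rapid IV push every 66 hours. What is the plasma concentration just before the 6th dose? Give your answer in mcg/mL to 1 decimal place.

2.4 mcg/mL

f = (1/2)^(τ/t½) = (1/2)^(66/38) ≈ 0.3000.
C₀ = D/Vd = 1350/244 ≈ 5.533 mcg/mL.
Before the 6th dose, 5 doses have been given. Superposition: Cmin = C₀·(f + f² + … + f^5).
≈ 5.533 × (0.3000 + 0.0900 + 0.0270 + 0.0081 + 0.0024) ≈ 5.533 × 0.4275 ≈ 2.365 mcg/mL.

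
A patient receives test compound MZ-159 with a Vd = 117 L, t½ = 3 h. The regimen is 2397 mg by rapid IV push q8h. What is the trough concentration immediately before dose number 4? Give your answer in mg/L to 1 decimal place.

f = (1/2)^(τ/t½) = (1/2)^(8/3) ≈ 0.1575.
C₀ = D/Vd = 2397/117 ≈ 20.487 mg/L.
Before the 4th dose, 3 doses have been given. Superposition: Cmin = C₀·(f + f² + … + f^3).
≈ 20.487 × (0.1575 + 0.0248 + 0.0039) ≈ 20.487 × 0.1862 ≈ 3.815 mg/L.

3.8 mg/L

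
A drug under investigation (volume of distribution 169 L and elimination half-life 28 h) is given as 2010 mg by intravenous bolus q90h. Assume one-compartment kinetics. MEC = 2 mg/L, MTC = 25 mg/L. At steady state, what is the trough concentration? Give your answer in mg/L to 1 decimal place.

1.4 mg/L

τ/t½ = 90/28 ≈ 3.2143, so fraction remaining f = (1/2)^(90/28) ≈ 0.1077.
At steady state, accumulation factor R = 1/(1 − e^(−kτ)) ≈ 1.1207.
Each bolus raises the concentration by D/Vd = 2010/169 ≈ 11.893 mg/L.
Cmax,ss = C₀/(1 − f) ≈ 11.893/0.8923 ≈ 13.328 mg/L.
Steady-state trough Cmin,ss = Cmax,ss·f ≈ 13.328 × 0.1077 ≈ 1.435 mg/L.
Trough 1.4 mg/L vs MEC 2 mg/L: subtherapeutic.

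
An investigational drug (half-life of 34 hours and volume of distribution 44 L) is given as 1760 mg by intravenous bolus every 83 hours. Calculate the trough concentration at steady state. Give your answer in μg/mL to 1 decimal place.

9.0 μg/mL

k = ln2/t½ = ln2/34 ≈ 0.020387 h⁻¹; fraction remaining f = e^(−kτ) = e^(−0.020387×83) ≈ 0.1841.
Single-dose peak C₀ = D/Vd = 1760/44 ≈ 40.000 μg/mL.
Steady-state trough Cmin,ss = C₀·f/(1−f) ≈ 40.000 × 0.1841/0.8159 ≈ 9.026 μg/mL.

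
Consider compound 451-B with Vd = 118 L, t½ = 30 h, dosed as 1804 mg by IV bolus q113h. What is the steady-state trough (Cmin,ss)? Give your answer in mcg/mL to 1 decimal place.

τ/t½ = 113/30 ≈ 3.7667, so fraction remaining f = (1/2)^(113/30) ≈ 0.0735.
Single-dose peak C₀ = D/Vd = 1804/118 ≈ 15.288 mcg/mL.
Steady-state trough Cmin,ss = C₀·f/(1−f) ≈ 15.288 × 0.0735/0.9265 ≈ 1.213 mcg/mL.

1.2 mcg/mL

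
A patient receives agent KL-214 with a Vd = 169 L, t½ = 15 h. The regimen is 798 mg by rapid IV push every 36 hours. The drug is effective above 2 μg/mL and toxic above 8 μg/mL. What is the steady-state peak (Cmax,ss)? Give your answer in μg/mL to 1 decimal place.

5.8 μg/mL

k = ln2/t½ = ln2/15 ≈ 0.046210 h⁻¹; fraction remaining f = e^(−kτ) = e^(−0.046210×36) ≈ 0.1895.
Accumulation ratio R = 1/(1 − f) ≈ 1/0.8105 ≈ 1.2338.
Each bolus raises the concentration by D/Vd = 798/169 ≈ 4.722 μg/mL.
Steady-state peak Cmax,ss = C₀·R ≈ 4.722 × 1.2338 ≈ 5.826 μg/mL.
Peak 5.8 μg/mL vs MTC 8 μg/mL: below toxic threshold.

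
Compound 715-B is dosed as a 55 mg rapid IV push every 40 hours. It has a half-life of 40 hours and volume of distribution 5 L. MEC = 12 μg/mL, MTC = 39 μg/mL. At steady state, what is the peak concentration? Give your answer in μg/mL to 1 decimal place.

τ = 40 h = 1 half-life, so f = (1/2)^1 = 0.5.
At steady state, R = 1/(1 − 0.5) = 2/1.
Single-dose peak C₀ = D/Vd = 55/5 = 11 μg/mL.
Steady-state peak Cmax,ss = C₀·R = 11 × 2/1 ≈ 22.000 μg/mL.
Peak 22.0 μg/mL vs MTC 39 μg/mL: below toxic threshold.

22.0 μg/mL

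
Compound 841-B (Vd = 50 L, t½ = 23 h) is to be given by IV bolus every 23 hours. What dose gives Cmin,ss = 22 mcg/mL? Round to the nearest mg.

τ/t½ = 23/23 ≈ 1, so f = (1/2)^(23/23) ≈ 0.500000.
Cmin,ss = (D/Vd)·f/(1−f), so D = Cmin,ss·Vd·(1−f)/f.
D = 22 × 50 × (1−f)/f ≈ 22 × 50 × 1.00000 ≈ 1100.00 mg.

1100 mg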